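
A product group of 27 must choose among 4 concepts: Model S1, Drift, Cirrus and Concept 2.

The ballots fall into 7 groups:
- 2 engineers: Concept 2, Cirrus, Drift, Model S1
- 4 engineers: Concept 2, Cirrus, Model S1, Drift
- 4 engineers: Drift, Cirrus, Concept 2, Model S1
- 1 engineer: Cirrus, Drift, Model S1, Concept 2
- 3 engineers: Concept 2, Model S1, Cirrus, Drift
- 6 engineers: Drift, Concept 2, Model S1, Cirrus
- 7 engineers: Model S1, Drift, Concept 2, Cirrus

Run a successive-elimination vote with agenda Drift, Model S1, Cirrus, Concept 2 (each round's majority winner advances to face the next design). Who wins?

Round 1: Drift vs Model S1 — 13–14, Model S1 advances.
Round 2: Model S1 vs Cirrus — 16–11, Model S1 advances.
Round 3: Model S1 vs Concept 2 — 8–19, Concept 2 advances.
Concept 2 survives the agenda.

Concept 2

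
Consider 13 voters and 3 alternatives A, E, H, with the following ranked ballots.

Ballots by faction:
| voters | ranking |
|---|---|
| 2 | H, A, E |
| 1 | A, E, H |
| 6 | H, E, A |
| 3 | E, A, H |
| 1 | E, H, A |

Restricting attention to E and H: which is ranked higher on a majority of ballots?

H

Ballots ranking E above H: 1 + 3 + 1 = 5.
Ballots ranking H above E: 13 − 5 = 8.
H wins the head-to-head 8–5.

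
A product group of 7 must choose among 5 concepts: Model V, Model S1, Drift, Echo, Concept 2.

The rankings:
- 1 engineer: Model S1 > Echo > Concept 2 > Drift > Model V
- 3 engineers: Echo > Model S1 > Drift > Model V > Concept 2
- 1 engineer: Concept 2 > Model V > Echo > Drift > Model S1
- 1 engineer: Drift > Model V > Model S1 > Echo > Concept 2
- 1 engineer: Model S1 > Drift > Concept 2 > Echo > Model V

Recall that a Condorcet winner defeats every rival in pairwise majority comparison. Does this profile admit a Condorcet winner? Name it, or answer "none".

Head-to-head results (7 engineers):
Model V vs Model S1: Model V is ranked higher on 1+1 = 2 ballots, Model S1 on 5. Model S1 wins 5–2.
Model V vs Drift: 1 for Model V, 6 for Drift — Drift by 6–1.
Model V vs Echo: Model V is ranked higher on 1+1 = 2 ballots, Echo on 5. Echo wins 5–2.
Model V vs Concept 2: 3+1 = 4 for Model V, 3 for Concept 2 — Model V by 4–3.
Model S1 vs Drift: Model S1 is ranked higher on 1+3+1 = 5 ballots, Drift on 2. Model S1 wins 5–2.
Model S1 vs Echo: 3 to 4, Echo.
Model S1 vs Concept 2: Model S1 preferred on 1+3+1+1 = 6 ballots; Model S1 wins 6–1.
Drift vs Echo: Drift is ranked higher on 1+1 = 2 ballots, Echo on 5. Echo wins 5–2.
Drift vs Concept 2: Drift preferred on 3+1+1 = 5 ballots; Drift wins 5–2.
Echo vs Concept 2: 1+3+1 = 5 for Echo, 2 for Concept 2 — Echo by 5–2.
Echo defeats every rival head-to-head and is the Condorcet winner.

Echo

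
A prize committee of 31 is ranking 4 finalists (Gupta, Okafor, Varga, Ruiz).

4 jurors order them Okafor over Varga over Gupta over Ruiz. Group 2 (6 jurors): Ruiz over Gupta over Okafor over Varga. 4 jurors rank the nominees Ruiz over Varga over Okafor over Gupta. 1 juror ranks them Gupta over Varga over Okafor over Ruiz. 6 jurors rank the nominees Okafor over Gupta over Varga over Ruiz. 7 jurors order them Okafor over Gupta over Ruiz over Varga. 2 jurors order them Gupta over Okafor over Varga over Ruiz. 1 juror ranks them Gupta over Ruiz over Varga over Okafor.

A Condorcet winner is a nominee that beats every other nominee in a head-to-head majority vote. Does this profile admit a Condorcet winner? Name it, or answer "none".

Okafor

Head-to-head results (31 jurors):
Gupta vs Okafor: Okafor wins 21–10.
Gupta–Varga: Gupta 23–8.
Gupta vs Ruiz: Gupta, 21–10.
Okafor vs Varga: Okafor, 25–6.
Okafor–Ruiz: Okafor 20–11.
Varga–Ruiz: Ruiz 18–13.
Okafor defeats every rival head-to-head and is the Condorcet winner.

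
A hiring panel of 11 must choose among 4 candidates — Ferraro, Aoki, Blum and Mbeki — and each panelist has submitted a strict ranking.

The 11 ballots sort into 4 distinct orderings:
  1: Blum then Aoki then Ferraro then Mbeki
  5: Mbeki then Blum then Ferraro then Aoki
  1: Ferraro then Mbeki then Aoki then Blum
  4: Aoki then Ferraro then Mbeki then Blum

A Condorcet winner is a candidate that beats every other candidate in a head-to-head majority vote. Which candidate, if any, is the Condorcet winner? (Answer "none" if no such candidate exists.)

none

Head-to-head results (11 committee members):
Ferraro vs Aoki: Ferraro wins 6–5.
Ferraro vs Blum: Blum, 6–5.
Ferraro vs Mbeki: Ferraro, 6–5.
Aoki vs Blum: Blum wins 6–5.
Aoki vs Mbeki: Mbeki wins 6–5.
Blum vs Mbeki: Mbeki wins 10–1.
No candidate is unbeaten: Ferraro loses to Blum; Aoki loses to Ferraro; Blum loses to Mbeki; Mbeki loses to Ferraro. In particular Ferraro → Mbeki → Blum → Ferraro is a majority cycle — no Condorcet winner exists.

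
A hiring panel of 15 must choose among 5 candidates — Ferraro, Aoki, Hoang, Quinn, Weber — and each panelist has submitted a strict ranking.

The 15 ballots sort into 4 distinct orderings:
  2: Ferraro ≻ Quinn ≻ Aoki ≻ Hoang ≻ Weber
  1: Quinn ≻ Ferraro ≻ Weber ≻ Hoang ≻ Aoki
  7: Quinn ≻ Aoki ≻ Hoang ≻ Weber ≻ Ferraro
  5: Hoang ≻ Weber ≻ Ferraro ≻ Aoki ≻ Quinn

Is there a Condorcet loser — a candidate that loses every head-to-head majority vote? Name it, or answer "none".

none

Pairwise majorities:
Ferraro vs Aoki: Ferraro wins 8–7.
Ferraro vs Hoang: Ferraro preferred on 2+1 = 3 ballots; Hoang wins 12–3.
Ferraro vs Quinn: Ferraro is ranked higher on 2+5 = 7 ballots, Quinn on 8. Quinn wins 8–7.
Ferraro vs Weber: 3 to 12, Weber.
Aoki vs Hoang: Aoki preferred on 2+7 = 9 ballots; Aoki wins 9–6.
Aoki vs Quinn: Quinn wins 10–5.
Aoki vs Weber: Aoki is ranked higher on 2+7 = 9 ballots, Weber on 6. Aoki wins 9–6.
Hoang vs Quinn: 5 for Hoang, 10 for Quinn — Quinn by 10–5.
Hoang–Weber: Hoang 14–1.
Quinn vs Weber: 10 to 5, Quinn.
No candidate is winless: Ferraro beats Aoki; Aoki beats Hoang; Hoang beats Ferraro; Quinn beats Ferraro; Weber beats Ferraro. There is no Condorcet loser.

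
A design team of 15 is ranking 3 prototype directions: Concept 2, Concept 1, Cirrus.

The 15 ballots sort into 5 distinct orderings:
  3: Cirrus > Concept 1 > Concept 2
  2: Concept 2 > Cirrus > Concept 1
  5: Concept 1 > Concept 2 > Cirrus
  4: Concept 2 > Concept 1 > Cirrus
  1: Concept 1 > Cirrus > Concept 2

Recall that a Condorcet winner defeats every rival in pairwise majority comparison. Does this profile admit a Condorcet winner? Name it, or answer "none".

Concept 1

Check each pair by majority over 15 ballots:
Concept 2 vs Concept 1: Concept 2 is ranked higher on 2+4 = 6 ballots, Concept 1 on 9. Concept 1 wins 9–6.
Concept 2 vs Cirrus: 11 to 4, Concept 2.
Concept 1 vs Cirrus: 5+4+1 = 10 for Concept 1, 5 for Cirrus — Concept 1 by 10–5.
Concept 1 wins every pairwise contest, so Concept 1 is the Condorcet winner.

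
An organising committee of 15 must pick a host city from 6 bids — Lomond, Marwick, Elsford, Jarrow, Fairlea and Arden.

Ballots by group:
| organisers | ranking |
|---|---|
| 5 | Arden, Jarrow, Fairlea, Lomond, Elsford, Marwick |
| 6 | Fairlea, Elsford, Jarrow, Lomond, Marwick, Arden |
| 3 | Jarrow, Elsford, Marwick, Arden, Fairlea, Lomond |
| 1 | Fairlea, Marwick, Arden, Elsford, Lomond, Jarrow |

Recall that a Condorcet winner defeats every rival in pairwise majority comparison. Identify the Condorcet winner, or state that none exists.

Jarrow

Pairwise majorities:
Lomond vs Marwick: Lomond wins 11–4.
Lomond vs Elsford: Elsford, 10–5.
Lomond vs Jarrow: Jarrow wins 14–1.
Lomond–Fairlea: Fairlea 15–0.
Lomond vs Arden: Arden wins 9–6.
Marwick vs Elsford: Elsford, 14–1.
Marwick vs Jarrow: Jarrow, 14–1.
Marwick vs Fairlea: Fairlea wins 12–3.
Marwick vs Arden: Marwick, 10–5.
Elsford–Jarrow: Jarrow 8–7.
Elsford–Fairlea: Fairlea 12–3.
Elsford vs Arden: Elsford wins 9–6.
Jarrow vs Fairlea: Jarrow wins 8–7.
Jarrow–Arden: Jarrow 9–6.
Fairlea vs Arden: Arden, 8–7.
Jarrow wins every pairwise contest, so Jarrow is the Condorcet winner.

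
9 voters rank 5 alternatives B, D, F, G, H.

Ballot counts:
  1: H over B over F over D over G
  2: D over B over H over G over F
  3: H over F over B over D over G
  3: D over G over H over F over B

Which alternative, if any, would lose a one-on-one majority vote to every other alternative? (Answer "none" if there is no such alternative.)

Head-to-head results (9 voters):
B vs D: D, 5–4.
B vs F: B is ranked higher on 1+2 = 3 ballots, F on 6. F wins 6–3.
B vs G: B, 6–3.
B vs H: 2 for B, 7 for H — H by 7–2.
D vs F: D, 5–4.
D vs G: 1+2+3+3 = 9 for D, 0 for G — D by 9–0.
D vs H: 2+3 = 5 for D, 4 for H — D by 5–4.
F vs G: 1+3 = 4 for F, 5 for G — G by 5–4.
F vs H: H wins 9–0.
G–H: H 6–3.
Each alternative has at least one pairwise win (B beats G; D beats B; F beats B; G beats F; H beats B) — no Condorcet loser.

none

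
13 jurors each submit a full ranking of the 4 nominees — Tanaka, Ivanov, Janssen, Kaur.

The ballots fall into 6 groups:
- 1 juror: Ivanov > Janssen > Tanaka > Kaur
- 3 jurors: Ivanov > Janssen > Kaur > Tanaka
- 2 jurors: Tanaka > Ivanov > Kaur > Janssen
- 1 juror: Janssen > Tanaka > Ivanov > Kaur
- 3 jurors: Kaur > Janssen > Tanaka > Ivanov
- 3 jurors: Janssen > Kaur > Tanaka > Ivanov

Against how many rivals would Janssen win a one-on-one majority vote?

3

Janssen against each rival (13 jurors):
Janssen vs Tanaka: 11 to 2, Janssen.
Janssen vs Ivanov: Janssen wins 7–6.
Janssen vs Kaur: Janssen, 8–5.
Janssen beats Tanaka, Ivanov, Kaur — 3 pairwise wins.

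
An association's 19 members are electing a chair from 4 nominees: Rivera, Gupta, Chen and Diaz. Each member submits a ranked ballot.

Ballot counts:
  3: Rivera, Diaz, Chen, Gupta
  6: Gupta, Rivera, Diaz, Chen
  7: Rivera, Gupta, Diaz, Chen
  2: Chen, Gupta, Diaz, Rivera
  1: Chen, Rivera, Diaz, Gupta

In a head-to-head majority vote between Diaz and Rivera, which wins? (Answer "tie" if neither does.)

Ballots ranking Diaz above Rivera: 2.
Ballots ranking Rivera above Diaz: 19 − 2 = 17.
Rivera wins the head-to-head 17–2.

Rivera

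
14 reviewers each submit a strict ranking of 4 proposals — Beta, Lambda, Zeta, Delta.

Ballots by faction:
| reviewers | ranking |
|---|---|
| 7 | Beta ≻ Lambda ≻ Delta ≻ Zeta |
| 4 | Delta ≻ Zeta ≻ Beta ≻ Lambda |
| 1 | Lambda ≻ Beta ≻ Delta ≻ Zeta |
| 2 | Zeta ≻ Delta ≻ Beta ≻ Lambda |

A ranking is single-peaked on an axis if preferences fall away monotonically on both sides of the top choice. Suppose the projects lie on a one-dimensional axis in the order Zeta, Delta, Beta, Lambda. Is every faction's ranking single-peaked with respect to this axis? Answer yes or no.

yes

Axis positions: Zeta=1, Delta=2, Beta=3, Lambda=4.
Faction 1 (peak Beta at position 3): ranking walks positions 3-4-2-1, expanding outward from the peak — single-peaked.
Faction 2 (peak Delta at position 2): ranking walks positions 2-1-3-4, expanding outward from the peak — single-peaked.
Faction 3 (peak Lambda at position 4): ranking walks positions 4-3-2-1, expanding outward from the peak — single-peaked.
Faction 4 (peak Zeta at position 1): ranking walks positions 1-2-3-4, expanding outward from the peak — single-peaked.
Every ranking is single-peaked on this axis.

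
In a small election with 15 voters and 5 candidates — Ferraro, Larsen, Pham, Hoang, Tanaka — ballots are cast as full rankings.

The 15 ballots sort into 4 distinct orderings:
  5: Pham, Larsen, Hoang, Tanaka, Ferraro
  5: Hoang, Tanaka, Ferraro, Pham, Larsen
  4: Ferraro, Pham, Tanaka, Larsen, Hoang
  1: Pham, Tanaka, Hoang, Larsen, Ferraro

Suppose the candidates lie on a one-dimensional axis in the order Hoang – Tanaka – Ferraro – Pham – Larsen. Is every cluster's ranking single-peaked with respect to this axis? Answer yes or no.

Axis positions: Hoang=1, Tanaka=2, Ferraro=3, Pham=4, Larsen=5.
Cluster 1: ranking walks positions 4-5-1-2-3; Hoang is ranked above Ferraro even though Ferraro lies between Hoang and the peak Pham on the axis — preferences dip and rise again. Not single-peaked.
Cluster 2 (peak Hoang at position 1): ranking walks positions 1-2-3-4-5, expanding outward from the peak — single-peaked.
Cluster 3 (peak Ferraro at position 3): ranking walks positions 3-4-2-5-1, expanding outward from the peak — single-peaked.
Cluster 4: ranking walks positions 4-2-1-5-3; Tanaka is ranked above Ferraro even though Ferraro lies between Tanaka and the peak Pham on the axis — preferences dip and rise again. Not single-peaked.
Cluster 1 violates single-peakedness, so the profile is not single-peaked on this axis.

no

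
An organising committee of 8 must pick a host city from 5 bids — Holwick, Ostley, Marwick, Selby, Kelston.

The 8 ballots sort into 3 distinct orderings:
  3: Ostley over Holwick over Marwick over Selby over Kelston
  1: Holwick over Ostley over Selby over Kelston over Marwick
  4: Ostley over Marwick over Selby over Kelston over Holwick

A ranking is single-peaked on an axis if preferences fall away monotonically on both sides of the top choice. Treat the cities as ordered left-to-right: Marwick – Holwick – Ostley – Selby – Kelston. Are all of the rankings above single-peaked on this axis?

no

Axis positions: Marwick=1, Holwick=2, Ostley=3, Selby=4, Kelston=5.
Ballot type 1 (peak Ostley at position 3): ranking walks positions 3-2-1-4-5, expanding outward from the peak — single-peaked.
Ballot type 2 (peak Holwick at position 2): ranking walks positions 2-3-4-5-1, expanding outward from the peak — single-peaked.
Ballot type 3: ranking walks positions 3-1-4-5-2; Marwick is ranked above Holwick even though Holwick lies between Marwick and the peak Ostley on the axis — preferences dip and rise again. Not single-peaked.
Ballot type 3 violates single-peakedness, so the profile is not single-peaked on this axis.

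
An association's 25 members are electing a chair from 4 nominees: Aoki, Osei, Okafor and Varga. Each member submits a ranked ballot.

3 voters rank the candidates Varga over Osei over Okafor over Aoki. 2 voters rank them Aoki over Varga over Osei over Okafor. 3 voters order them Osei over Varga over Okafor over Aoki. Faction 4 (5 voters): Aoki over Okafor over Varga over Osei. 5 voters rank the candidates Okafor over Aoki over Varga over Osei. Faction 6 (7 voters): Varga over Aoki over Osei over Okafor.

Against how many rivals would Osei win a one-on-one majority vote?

Osei against each rival (25 voters):
Osei vs Aoki: 6 to 19, Aoki.
Osei vs Okafor: Osei preferred on 3+2+3+7 = 15 ballots; Osei wins 15–10.
Osei–Varga: Varga 22–3.
Osei beats Okafor; loses to Aoki, Varga — 1 pairwise win.

1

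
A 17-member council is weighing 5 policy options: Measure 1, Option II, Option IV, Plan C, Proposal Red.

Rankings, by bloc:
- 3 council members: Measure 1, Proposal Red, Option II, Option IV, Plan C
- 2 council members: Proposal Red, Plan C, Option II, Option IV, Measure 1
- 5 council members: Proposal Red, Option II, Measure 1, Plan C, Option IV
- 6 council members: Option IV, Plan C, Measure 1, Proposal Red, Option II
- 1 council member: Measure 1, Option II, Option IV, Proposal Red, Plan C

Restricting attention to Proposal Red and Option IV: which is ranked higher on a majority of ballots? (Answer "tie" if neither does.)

Proposal Red

Ballots ranking Proposal Red above Option IV: 3 + 2 + 5 = 10.
Ballots ranking Option IV above Proposal Red: 17 − 10 = 7.
Proposal Red wins the head-to-head 10–7.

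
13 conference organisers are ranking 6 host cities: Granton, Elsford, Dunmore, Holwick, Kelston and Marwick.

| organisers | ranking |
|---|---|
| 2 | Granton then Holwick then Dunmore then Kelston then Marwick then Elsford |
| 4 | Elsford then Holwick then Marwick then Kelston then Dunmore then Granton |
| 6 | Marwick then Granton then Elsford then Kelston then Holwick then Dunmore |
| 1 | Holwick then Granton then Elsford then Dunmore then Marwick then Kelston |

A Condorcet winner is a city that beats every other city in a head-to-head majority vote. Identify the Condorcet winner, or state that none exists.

none

Check each pair by majority over 13 ballots:
Granton vs Elsford: 2+6+1 = 9 for Granton, 4 for Elsford — Granton by 9–4.
Granton vs Dunmore: 2+6+1 = 9 for Granton, 4 for Dunmore — Granton by 9–4.
Granton–Holwick: Granton 8–5.
Granton vs Kelston: Granton preferred on 2+6+1 = 9 ballots; Granton wins 9–4.
Granton vs Marwick: Marwick wins 10–3.
Elsford vs Dunmore: Elsford wins 11–2.
Elsford vs Holwick: 10 to 3, Elsford.
Elsford vs Kelston: Elsford, 11–2.
Elsford vs Marwick: Marwick wins 8–5.
Dunmore vs Holwick: Holwick wins 13–0.
Dunmore vs Kelston: 3 to 10, Kelston.
Dunmore vs Marwick: 2+1 = 3 for Dunmore, 10 for Marwick — Marwick by 10–3.
Holwick vs Kelston: 7 to 6, Holwick.
Holwick vs Marwick: Holwick, 7–6.
Kelston–Marwick: Marwick 11–2.
Each city drops at least one matchup (Granton loses to Marwick; Elsford loses to Granton; Dunmore loses to Granton; Holwick loses to Granton; Kelston loses to Granton; Marwick loses to Holwick); the cycle Granton beats Holwick beats Marwick beats Granton rules out a Condorcet winner.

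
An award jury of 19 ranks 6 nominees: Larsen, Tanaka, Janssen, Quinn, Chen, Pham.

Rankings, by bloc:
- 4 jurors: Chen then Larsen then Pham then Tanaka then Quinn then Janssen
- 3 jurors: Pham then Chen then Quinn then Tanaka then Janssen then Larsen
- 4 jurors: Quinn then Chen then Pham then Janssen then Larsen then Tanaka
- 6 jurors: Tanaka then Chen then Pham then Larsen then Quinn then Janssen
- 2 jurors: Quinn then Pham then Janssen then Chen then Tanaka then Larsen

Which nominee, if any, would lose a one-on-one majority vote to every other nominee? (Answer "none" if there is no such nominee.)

Janssen

Pairwise majorities:
Larsen vs Tanaka: Tanaka wins 11–8.
Larsen–Janssen: Larsen 10–9.
Larsen vs Quinn: Larsen, 10–9.
Larsen vs Chen: Chen wins 19–0.
Larsen–Pham: Pham 15–4.
Tanaka vs Janssen: 13 to 6, Tanaka.
Tanaka vs Quinn: Tanaka wins 10–9.
Tanaka vs Chen: Chen, 13–6.
Tanaka–Pham: Pham 13–6.
Janssen vs Quinn: Janssen preferred on 0 ballots; Quinn wins 19–0.
Janssen vs Chen: 2 to 17, Chen.
Janssen vs Pham: Janssen is ranked higher on 0 ballots, Pham on 19. Pham wins 19–0.
Quinn vs Chen: Quinn is ranked higher on 4+2 = 6 ballots, Chen on 13. Chen wins 13–6.
Quinn vs Pham: Pham, 13–6.
Chen vs Pham: 4+4+6 = 14 for Chen, 5 for Pham — Chen by 14–5.
Janssen is beaten in every head-to-head and is the Condorcet loser.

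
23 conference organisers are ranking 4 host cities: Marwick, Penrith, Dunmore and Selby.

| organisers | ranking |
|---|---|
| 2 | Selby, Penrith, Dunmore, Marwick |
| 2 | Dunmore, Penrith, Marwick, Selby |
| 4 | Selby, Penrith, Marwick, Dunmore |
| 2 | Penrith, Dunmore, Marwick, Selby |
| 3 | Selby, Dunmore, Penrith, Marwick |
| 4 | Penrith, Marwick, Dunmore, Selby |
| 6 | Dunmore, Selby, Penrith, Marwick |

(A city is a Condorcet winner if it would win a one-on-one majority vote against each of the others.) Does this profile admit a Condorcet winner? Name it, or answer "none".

Check each pair by majority over 23 ballots:
Marwick vs Penrith: Penrith wins 23–0.
Marwick vs Dunmore: Dunmore, 15–8.
Marwick vs Selby: Selby wins 15–8.
Penrith vs Dunmore: Penrith wins 12–11.
Penrith–Selby: Selby 15–8.
Dunmore vs Selby: Dunmore, 14–9.
No city is unbeaten: Marwick loses to Penrith; Penrith loses to Selby; Dunmore loses to Penrith; Selby loses to Dunmore. In particular Penrith beats Dunmore beats Selby beats Penrith is a majority cycle — no Condorcet winner exists.

none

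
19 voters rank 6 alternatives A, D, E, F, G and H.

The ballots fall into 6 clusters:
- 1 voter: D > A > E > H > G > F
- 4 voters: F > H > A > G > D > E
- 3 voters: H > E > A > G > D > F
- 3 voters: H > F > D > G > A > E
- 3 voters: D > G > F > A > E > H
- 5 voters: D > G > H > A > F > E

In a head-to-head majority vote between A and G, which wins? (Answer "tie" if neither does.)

G

Ballots ranking A above G: 1 + 4 + 3 = 8.
Ballots ranking G above A: 19 − 8 = 11.
G wins the head-to-head 11–8.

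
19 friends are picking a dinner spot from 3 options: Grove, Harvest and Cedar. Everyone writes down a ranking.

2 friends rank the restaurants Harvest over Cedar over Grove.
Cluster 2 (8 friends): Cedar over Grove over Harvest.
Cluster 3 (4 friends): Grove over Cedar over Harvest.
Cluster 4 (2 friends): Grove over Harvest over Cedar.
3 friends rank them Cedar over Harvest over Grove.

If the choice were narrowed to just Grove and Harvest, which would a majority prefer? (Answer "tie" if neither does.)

Grove

Ballots ranking Grove above Harvest: 8 + 4 + 2 = 14.
Ballots ranking Harvest above Grove: 19 − 14 = 5.
Grove wins the head-to-head 14–5.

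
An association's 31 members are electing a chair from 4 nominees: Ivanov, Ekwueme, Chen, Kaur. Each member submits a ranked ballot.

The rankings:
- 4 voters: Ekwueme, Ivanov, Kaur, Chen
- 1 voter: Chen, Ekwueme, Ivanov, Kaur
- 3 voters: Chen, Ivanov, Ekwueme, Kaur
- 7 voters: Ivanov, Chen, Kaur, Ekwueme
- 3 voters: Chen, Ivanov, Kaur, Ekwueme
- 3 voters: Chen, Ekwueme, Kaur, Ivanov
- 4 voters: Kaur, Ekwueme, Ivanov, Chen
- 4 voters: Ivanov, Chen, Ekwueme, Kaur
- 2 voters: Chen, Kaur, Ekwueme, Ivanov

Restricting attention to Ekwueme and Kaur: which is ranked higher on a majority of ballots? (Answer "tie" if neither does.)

Ballots ranking Ekwueme above Kaur: 4 + 1 + 3 + 3 + 4 = 15.
Ballots ranking Kaur above Ekwueme: 31 − 15 = 16.
Kaur wins the head-to-head 16–15.

Kaur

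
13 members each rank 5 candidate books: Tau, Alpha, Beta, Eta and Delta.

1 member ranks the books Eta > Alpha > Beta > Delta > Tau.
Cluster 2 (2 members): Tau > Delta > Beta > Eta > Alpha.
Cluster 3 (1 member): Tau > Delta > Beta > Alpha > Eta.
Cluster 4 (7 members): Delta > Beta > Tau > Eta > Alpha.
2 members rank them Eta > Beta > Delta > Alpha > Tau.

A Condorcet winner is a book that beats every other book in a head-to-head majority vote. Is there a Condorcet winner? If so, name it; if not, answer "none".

Head-to-head results (13 members):
Tau–Alpha: Tau 10–3.
Tau vs Beta: Tau is ranked higher on 2+1 = 3 ballots, Beta on 10. Beta wins 10–3.
Tau vs Eta: Tau preferred on 2+1+7 = 10 ballots; Tau wins 10–3.
Tau vs Delta: Tau preferred on 2+1 = 3 ballots; Delta wins 10–3.
Alpha vs Beta: Beta wins 12–1.
Alpha vs Eta: 1 for Alpha, 12 for Eta — Eta by 12–1.
Alpha vs Delta: Delta wins 12–1.
Beta vs Eta: 10 to 3, Beta.
Beta vs Delta: Delta wins 10–3.
Eta vs Delta: Eta is ranked higher on 1+2 = 3 ballots, Delta on 10. Delta wins 10–3.
Only Delta has no losses; Delta is the Condorcet winner.

Delta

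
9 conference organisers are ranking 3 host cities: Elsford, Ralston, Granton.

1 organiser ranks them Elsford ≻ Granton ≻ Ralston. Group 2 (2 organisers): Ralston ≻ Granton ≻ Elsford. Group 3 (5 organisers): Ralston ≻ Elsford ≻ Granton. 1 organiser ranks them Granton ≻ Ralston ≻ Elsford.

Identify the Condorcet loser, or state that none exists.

Granton

Head-to-head results (9 organisers):
Elsford–Ralston: Ralston 8–1.
Elsford vs Granton: 1+5 = 6 for Elsford, 3 for Granton — Elsford by 6–3.
Ralston vs Granton: Ralston is ranked higher on 2+5 = 7 ballots, Granton on 2. Ralston wins 7–2.
Granton is beaten in every head-to-head and is the Condorcet loser.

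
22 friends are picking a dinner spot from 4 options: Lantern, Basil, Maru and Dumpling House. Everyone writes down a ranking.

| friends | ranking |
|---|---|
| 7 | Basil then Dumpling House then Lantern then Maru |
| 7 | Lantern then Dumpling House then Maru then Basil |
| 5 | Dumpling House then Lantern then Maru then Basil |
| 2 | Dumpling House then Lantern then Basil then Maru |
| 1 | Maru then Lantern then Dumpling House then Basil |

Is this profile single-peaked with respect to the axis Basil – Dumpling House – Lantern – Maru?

Axis positions: Basil=1, Dumpling House=2, Lantern=3, Maru=4.
Faction 1 (peak Basil at position 1): ranking walks positions 1-2-3-4, expanding outward from the peak — single-peaked.
Faction 2 (peak Lantern at position 3): ranking walks positions 3-2-4-1, expanding outward from the peak — single-peaked.
Faction 3 (peak Dumpling House at position 2): ranking walks positions 2-3-4-1, expanding outward from the peak — single-peaked.
Faction 4 (peak Dumpling House at position 2): ranking walks positions 2-3-1-4, expanding outward from the peak — single-peaked.
Faction 5 (peak Maru at position 4): ranking walks positions 4-3-2-1, expanding outward from the peak — single-peaked.
Every ranking is single-peaked on this axis.

yes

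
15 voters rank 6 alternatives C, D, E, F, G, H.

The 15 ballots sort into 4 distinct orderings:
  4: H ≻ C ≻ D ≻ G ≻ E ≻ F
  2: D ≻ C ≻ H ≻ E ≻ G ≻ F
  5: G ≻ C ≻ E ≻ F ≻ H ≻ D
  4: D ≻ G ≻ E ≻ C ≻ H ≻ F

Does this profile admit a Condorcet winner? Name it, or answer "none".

none

Check each pair by majority over 15 ballots:
C vs D: C, 9–6.
C vs E: C wins 11–4.
C vs F: C wins 15–0.
C–G: G 9–6.
C–H: C 11–4.
D–E: D 10–5.
D–F: D 10–5.
D vs G: D wins 10–5.
D vs H: H wins 9–6.
E vs F: E, 15–0.
E vs G: G, 13–2.
E vs H: E, 9–6.
F vs G: G wins 15–0.
F–H: H 10–5.
G vs H: G, 9–6.
No alternative is unbeaten: C loses to G; D loses to C; E loses to C; F loses to C; G loses to D; H loses to C. In particular C → D → G → C is a majority cycle — no Condorcet winner exists.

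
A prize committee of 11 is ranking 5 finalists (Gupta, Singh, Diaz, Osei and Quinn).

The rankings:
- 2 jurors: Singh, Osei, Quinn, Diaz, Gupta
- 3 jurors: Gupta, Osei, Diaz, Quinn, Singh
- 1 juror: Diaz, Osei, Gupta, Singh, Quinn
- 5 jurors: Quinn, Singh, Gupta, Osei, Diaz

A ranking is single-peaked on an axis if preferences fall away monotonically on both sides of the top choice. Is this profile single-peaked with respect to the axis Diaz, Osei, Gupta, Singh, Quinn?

Axis positions: Diaz=1, Osei=2, Gupta=3, Singh=4, Quinn=5.
Bloc 1: ranking walks positions 4-2-5-1-3; Osei is ranked above Gupta even though Gupta lies between Osei and the peak Singh on the axis — preferences dip and rise again. Not single-peaked.
Bloc 2: ranking walks positions 3-2-1-5-4; Quinn is ranked above Singh even though Singh lies between Quinn and the peak Gupta on the axis — preferences dip and rise again. Not single-peaked.
Bloc 3 (peak Diaz at position 1): ranking walks positions 1-2-3-4-5, expanding outward from the peak — single-peaked.
Bloc 4 (peak Quinn at position 5): ranking walks positions 5-4-3-2-1, expanding outward from the peak — single-peaked.
Bloc 1 violates single-peakedness, so the profile is not single-peaked on this axis.

no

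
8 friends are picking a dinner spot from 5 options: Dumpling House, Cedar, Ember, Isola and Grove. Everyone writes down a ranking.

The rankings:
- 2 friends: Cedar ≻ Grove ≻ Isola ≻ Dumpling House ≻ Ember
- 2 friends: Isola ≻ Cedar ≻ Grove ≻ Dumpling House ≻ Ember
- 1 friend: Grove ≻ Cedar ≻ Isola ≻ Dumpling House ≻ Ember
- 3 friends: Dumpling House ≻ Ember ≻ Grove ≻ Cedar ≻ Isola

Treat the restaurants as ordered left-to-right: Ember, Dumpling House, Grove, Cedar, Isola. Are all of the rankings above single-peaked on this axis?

Axis positions: Ember=1, Dumpling House=2, Grove=3, Cedar=4, Isola=5.
Faction 1 (peak Cedar at position 4): ranking walks positions 4-3-5-2-1, expanding outward from the peak — single-peaked.
Faction 2 (peak Isola at position 5): ranking walks positions 5-4-3-2-1, expanding outward from the peak — single-peaked.
Faction 3 (peak Grove at position 3): ranking walks positions 3-4-5-2-1, expanding outward from the peak — single-peaked.
Faction 4 (peak Dumpling House at position 2): ranking walks positions 2-1-3-4-5, expanding outward from the peak — single-peaked.
Every ranking is single-peaked on this axis.

yes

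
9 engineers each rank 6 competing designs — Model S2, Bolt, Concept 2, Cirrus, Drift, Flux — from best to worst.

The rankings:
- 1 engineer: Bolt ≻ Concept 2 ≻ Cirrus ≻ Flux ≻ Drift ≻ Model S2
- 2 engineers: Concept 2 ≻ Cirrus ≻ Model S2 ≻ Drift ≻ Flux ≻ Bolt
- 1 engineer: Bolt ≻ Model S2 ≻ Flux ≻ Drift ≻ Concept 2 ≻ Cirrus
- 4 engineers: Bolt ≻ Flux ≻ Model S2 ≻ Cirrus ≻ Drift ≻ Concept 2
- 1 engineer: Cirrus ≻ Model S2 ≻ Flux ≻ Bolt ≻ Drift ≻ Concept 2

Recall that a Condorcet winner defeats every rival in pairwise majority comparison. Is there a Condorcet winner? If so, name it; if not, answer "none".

Check each pair by majority over 9 ballots:
Model S2 vs Bolt: Model S2 is ranked higher on 2+1 = 3 ballots, Bolt on 6. Bolt wins 6–3.
Model S2 vs Concept 2: 1+4+1 = 6 for Model S2, 3 for Concept 2 — Model S2 by 6–3.
Model S2 vs Cirrus: Model S2 is ranked higher on 1+4 = 5 ballots, Cirrus on 4. Model S2 wins 5–4.
Model S2 vs Drift: 8 to 1, Model S2.
Model S2 vs Flux: Model S2 preferred on 2+1+1 = 4 ballots; Flux wins 5–4.
Bolt vs Concept 2: 1+1+4+1 = 7 for Bolt, 2 for Concept 2 — Bolt by 7–2.
Bolt vs Cirrus: 6 to 3, Bolt.
Bolt vs Drift: Bolt preferred on 1+1+4+1 = 7 ballots; Bolt wins 7–2.
Bolt vs Flux: 6 to 3, Bolt.
Concept 2 vs Cirrus: 1+2+1 = 4 for Concept 2, 5 for Cirrus — Cirrus by 5–4.
Concept 2 vs Drift: Concept 2 preferred on 1+2 = 3 ballots; Drift wins 6–3.
Concept 2 vs Flux: 1+2 = 3 for Concept 2, 6 for Flux — Flux by 6–3.
Cirrus vs Drift: Cirrus preferred on 1+2+4+1 = 8 ballots; Cirrus wins 8–1.
Cirrus vs Flux: Cirrus preferred on 1+2+1 = 4 ballots; Flux wins 5–4.
Drift vs Flux: 2 for Drift, 7 for Flux — Flux by 7–2.
Bolt wins every pairwise contest, so Bolt is the Condorcet winner.

Bolt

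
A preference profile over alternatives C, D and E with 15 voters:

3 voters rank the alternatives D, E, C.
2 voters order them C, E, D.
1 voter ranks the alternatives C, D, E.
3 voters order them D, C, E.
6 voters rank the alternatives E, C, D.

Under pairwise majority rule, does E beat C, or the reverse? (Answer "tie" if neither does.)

E

Ballots ranking E above C: 3 + 6 = 9.
Ballots ranking C above E: 15 − 9 = 6.
E wins the head-to-head 9–6.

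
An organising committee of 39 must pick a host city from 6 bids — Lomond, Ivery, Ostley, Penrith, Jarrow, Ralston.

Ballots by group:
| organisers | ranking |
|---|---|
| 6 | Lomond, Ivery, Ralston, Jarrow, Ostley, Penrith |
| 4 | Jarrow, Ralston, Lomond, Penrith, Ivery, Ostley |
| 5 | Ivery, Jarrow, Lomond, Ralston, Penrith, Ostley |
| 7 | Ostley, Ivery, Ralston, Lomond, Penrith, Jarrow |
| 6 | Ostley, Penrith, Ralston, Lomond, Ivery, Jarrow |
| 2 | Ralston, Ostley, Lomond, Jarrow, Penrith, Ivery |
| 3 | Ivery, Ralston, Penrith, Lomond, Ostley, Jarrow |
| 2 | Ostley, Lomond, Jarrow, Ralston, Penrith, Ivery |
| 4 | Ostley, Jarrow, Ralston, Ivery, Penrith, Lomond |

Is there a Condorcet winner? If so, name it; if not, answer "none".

none

Head-to-head results (39 organisers):
Lomond vs Ivery: Lomond wins 20–19.
Lomond vs Ostley: Ostley wins 21–18.
Lomond vs Penrith: Lomond wins 26–13.
Lomond–Jarrow: Lomond 26–13.
Lomond vs Ralston: Ralston wins 26–13.
Ivery vs Ostley: Ostley, 21–18.
Ivery–Penrith: Ivery 25–14.
Ivery vs Jarrow: Ivery wins 27–12.
Ivery–Ralston: Ivery 21–18.
Ostley vs Penrith: Ostley, 27–12.
Ostley–Jarrow: Ostley 24–15.
Ostley–Ralston: Ralston 20–19.
Penrith–Jarrow: Jarrow 23–16.
Penrith vs Ralston: Ralston wins 33–6.
Jarrow vs Ralston: Ralston, 24–15.
Every city loses at least once (Lomond loses to Ostley; Ivery loses to Lomond; Ostley loses to Ralston; Penrith loses to Lomond; Jarrow loses to Lomond; Ralston loses to Ivery). The majority relation contains the cycle Lomond beats Ivery beats Ralston beats Lomond, so there is no Condorcet winner.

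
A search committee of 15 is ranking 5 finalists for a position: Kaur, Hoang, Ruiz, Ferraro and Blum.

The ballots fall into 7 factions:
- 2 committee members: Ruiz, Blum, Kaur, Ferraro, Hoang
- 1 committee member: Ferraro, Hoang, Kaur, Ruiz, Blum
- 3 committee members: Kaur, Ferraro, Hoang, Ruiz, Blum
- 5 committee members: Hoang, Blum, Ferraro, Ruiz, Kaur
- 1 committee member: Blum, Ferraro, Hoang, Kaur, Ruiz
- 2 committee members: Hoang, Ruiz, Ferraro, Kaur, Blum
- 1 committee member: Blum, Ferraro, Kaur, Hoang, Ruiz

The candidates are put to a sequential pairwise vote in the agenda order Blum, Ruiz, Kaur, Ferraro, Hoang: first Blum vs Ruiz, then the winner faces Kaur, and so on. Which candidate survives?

Ferraro

Round 1: Blum vs Ruiz — 7–8, Ruiz advances.
Round 2: Ruiz vs Kaur — 9–6, Ruiz advances.
Round 3: Ruiz vs Ferraro — 4–11, Ferraro advances.
Round 4: Ferraro vs Hoang — 8–7, Ferraro advances.
Ferraro survives the agenda.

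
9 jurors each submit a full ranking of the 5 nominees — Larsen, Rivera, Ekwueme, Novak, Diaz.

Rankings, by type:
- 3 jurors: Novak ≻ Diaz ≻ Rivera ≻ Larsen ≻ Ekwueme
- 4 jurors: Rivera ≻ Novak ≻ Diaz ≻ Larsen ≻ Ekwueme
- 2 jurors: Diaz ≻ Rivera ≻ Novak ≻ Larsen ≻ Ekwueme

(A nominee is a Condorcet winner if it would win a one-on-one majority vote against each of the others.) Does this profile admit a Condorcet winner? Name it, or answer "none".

Check each pair by majority over 9 ballots:
Larsen vs Rivera: Larsen preferred on 0 ballots; Rivera wins 9–0.
Larsen vs Ekwueme: 9 to 0, Larsen.
Larsen vs Novak: 0 to 9, Novak.
Larsen vs Diaz: Larsen preferred on 0 ballots; Diaz wins 9–0.
Rivera vs Ekwueme: Rivera is ranked higher on 3+4+2 = 9 ballots, Ekwueme on 0. Rivera wins 9–0.
Rivera vs Novak: 4+2 = 6 for Rivera, 3 for Novak — Rivera by 6–3.
Rivera vs Diaz: 4 for Rivera, 5 for Diaz — Diaz by 5–4.
Ekwueme vs Novak: Ekwueme is ranked higher on 0 ballots, Novak on 9. Novak wins 9–0.
Ekwueme vs Diaz: Ekwueme preferred on 0 ballots; Diaz wins 9–0.
Novak vs Diaz: Novak preferred on 3+4 = 7 ballots; Novak wins 7–2.
Each nominee drops at least one matchup (Larsen loses to Rivera; Rivera loses to Diaz; Ekwueme loses to Larsen; Novak loses to Rivera; Diaz loses to Novak); the cycle Rivera > Novak > Diaz > Rivera rules out a Condorcet winner.

none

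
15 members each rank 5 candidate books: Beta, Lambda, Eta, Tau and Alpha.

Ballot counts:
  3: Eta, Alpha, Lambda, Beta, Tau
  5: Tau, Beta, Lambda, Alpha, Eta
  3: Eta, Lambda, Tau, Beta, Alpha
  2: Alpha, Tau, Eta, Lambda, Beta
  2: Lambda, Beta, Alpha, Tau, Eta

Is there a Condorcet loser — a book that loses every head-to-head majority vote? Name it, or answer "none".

Head-to-head results (15 members):
Beta vs Lambda: Lambda, 10–5.
Beta vs Eta: Beta is ranked higher on 5+2 = 7 ballots, Eta on 8. Eta wins 8–7.
Beta–Tau: Tau 10–5.
Beta vs Alpha: Beta preferred on 5+3+2 = 10 ballots; Beta wins 10–5.
Lambda vs Eta: Lambda is ranked higher on 5+2 = 7 ballots, Eta on 8. Eta wins 8–7.
Lambda vs Tau: Lambda wins 8–7.
Lambda vs Alpha: Lambda wins 10–5.
Eta vs Tau: Tau, 9–6.
Eta vs Alpha: Eta is ranked higher on 3+3 = 6 ballots, Alpha on 9. Alpha wins 9–6.
Tau vs Alpha: 8 to 7, Tau.
No book is winless: Beta beats Alpha; Lambda beats Beta; Eta beats Beta; Tau beats Beta; Alpha beats Eta. There is no Condorcet loser.

none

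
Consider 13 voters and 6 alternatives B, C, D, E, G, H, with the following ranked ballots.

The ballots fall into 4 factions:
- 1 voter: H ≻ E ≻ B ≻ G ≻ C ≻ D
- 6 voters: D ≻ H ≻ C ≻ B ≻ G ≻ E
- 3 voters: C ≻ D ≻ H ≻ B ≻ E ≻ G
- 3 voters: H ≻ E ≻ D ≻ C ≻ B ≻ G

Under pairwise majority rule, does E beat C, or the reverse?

C

Ballots ranking E above C: 1 + 3 = 4.
Ballots ranking C above E: 13 − 4 = 9.
C wins the head-to-head 9–4.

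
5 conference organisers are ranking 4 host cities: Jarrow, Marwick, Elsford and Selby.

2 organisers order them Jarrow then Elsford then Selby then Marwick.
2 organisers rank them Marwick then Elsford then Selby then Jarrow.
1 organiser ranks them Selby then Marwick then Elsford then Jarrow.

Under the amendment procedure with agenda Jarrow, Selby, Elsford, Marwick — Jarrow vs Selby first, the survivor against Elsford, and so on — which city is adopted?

Round 1: Jarrow vs Selby — 2–3, Selby advances.
Round 2: Selby vs Elsford — 1–4, Elsford advances.
Round 3: Elsford vs Marwick — 2–3, Marwick advances.
Marwick survives the agenda.

Marwick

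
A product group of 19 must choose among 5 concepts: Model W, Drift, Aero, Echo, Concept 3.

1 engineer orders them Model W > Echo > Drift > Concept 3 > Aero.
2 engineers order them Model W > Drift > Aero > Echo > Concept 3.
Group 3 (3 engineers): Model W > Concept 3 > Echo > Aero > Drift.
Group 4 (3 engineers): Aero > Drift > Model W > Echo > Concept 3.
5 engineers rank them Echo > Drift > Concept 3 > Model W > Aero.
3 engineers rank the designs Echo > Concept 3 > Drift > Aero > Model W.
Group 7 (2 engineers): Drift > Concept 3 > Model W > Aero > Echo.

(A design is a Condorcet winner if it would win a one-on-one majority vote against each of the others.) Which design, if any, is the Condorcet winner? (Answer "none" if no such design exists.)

Head-to-head results (19 engineers):
Model W–Drift: Drift 13–6.
Model W–Aero: Model W 13–6.
Model W vs Echo: Model W, 11–8.
Model W vs Concept 3: Concept 3 wins 10–9.
Drift vs Aero: Drift, 13–6.
Drift vs Echo: Echo, 12–7.
Drift vs Concept 3: Drift, 13–6.
Aero–Echo: Echo 12–7.
Aero vs Concept 3: Concept 3, 14–5.
Echo–Concept 3: Echo 14–5.
No design is unbeaten: Model W loses to Drift; Drift loses to Echo; Aero loses to Model W; Echo loses to Model W; Concept 3 loses to Drift. In particular Model W beats Echo beats Drift beats Model W is a majority cycle — no Condorcet winner exists.

none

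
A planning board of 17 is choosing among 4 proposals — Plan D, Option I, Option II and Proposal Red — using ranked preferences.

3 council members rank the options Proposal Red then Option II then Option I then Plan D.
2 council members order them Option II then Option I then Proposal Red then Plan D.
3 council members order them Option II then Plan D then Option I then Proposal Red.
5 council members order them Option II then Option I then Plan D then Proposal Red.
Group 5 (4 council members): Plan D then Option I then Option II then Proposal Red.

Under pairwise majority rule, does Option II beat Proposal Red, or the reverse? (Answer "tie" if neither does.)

Ballots ranking Option II above Proposal Red: 2 + 3 + 5 + 4 = 14.
Ballots ranking Proposal Red above Option II: 17 − 14 = 3.
Option II wins the head-to-head 14–3.

Option II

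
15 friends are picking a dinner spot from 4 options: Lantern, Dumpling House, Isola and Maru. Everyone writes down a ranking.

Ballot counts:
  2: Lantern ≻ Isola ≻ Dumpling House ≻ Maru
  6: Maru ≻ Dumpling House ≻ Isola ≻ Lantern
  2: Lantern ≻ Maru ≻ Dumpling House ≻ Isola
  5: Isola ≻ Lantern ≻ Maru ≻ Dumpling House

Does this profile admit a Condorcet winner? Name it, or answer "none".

Check each pair by majority over 15 ballots:
Lantern vs Dumpling House: Lantern wins 9–6.
Lantern–Isola: Isola 11–4.
Lantern vs Maru: Lantern, 9–6.
Dumpling House vs Isola: Dumpling House, 8–7.
Dumpling House–Maru: Maru 13–2.
Isola–Maru: Maru 8–7.
Every restaurant loses at least once (Lantern loses to Isola; Dumpling House loses to Lantern; Isola loses to Dumpling House; Maru loses to Lantern). The majority relation contains the cycle Lantern beats Dumpling House beats Isola beats Lantern, so there is no Condorcet winner.

none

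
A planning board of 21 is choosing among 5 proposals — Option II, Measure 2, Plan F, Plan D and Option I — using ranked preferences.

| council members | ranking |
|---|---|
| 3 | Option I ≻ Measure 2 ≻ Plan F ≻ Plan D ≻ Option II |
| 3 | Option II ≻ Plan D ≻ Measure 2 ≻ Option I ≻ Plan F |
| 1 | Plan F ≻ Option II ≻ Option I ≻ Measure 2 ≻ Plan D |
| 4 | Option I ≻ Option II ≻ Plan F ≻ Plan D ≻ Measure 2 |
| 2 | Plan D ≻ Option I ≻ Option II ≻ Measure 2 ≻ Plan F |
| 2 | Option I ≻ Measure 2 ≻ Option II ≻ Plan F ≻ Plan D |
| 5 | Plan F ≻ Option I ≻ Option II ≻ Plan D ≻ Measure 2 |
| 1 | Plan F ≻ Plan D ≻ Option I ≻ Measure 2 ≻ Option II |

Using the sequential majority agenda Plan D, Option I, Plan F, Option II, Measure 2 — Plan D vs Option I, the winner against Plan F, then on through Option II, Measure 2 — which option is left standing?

Option I

Round 1: Plan D vs Option I — 6–15, Option I advances.
Round 2: Option I vs Plan F — 14–7, Option I advances.
Round 3: Option I vs Option II — 17–4, Option I advances.
Round 4: Option I vs Measure 2 — 18–3, Option I advances.
The agenda winner is Option I.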